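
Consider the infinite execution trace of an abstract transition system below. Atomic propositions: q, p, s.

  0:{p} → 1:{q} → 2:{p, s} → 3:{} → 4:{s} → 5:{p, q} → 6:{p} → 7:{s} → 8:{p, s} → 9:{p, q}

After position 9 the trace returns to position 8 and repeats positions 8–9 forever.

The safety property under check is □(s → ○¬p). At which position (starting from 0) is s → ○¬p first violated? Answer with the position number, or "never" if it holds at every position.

Check s → ○¬p at each position in order: 0 ✓, 1 ✓, 2 ✓, 3 ✓.
At position 4 the labels are {s} and the next position 5 has {p, q}, so s → ○¬p is false there. This is the first violation.

4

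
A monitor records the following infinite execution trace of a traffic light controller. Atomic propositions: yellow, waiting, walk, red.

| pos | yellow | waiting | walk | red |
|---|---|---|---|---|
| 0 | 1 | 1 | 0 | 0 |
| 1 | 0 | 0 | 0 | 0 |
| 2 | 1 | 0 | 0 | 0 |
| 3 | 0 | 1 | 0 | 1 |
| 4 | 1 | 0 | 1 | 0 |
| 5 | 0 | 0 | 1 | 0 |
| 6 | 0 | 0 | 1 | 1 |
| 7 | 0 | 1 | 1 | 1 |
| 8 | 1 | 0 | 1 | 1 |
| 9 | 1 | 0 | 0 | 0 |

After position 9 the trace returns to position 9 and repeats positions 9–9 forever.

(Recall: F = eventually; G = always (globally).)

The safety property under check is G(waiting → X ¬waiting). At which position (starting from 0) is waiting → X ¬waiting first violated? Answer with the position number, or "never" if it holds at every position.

waiting → X ¬waiting holds at every position 0..9, and those are all the positions the trace ever visits, so the invariant G(waiting → X ¬waiting) is never violated.

never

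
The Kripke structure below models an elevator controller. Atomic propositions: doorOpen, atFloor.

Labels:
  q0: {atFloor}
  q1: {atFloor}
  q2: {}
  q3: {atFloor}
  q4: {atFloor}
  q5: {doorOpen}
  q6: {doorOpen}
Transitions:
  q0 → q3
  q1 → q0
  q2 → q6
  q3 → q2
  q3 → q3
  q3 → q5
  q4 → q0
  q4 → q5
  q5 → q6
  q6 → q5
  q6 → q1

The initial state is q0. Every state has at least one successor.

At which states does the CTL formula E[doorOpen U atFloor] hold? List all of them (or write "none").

States satisfying doorOpen: {q5, q6}.
States satisfying atFloor: {q0, q1, q3, q4}.
States satisfying E[doorOpen U atFloor]: {q0, q1, q3, q4, q5, q6}.

{q0, q1, q3, q4, q5, q6}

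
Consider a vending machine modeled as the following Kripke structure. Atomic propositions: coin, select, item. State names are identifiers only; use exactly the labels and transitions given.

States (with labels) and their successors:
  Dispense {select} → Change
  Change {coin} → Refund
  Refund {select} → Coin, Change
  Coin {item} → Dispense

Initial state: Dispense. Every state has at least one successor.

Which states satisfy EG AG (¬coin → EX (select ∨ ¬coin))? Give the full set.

none

States satisfying AG (¬coin → EX (select ∨ ¬coin)): ∅.
States satisfying EG AG (¬coin → EX (select ∨ ¬coin)): ∅.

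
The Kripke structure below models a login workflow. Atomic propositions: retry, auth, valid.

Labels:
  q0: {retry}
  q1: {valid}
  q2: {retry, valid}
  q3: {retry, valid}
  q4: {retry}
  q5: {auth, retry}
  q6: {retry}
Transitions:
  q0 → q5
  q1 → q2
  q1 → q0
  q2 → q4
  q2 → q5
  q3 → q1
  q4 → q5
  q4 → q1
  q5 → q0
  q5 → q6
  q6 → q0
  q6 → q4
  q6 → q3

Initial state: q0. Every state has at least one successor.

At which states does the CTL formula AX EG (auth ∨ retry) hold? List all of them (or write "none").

States satisfying EG (auth ∨ retry): {q0, q2, q4, q5, q6}.
States satisfying AX EG (auth ∨ retry): {q0, q1, q2, q5}.

{q0, q1, q2, q5}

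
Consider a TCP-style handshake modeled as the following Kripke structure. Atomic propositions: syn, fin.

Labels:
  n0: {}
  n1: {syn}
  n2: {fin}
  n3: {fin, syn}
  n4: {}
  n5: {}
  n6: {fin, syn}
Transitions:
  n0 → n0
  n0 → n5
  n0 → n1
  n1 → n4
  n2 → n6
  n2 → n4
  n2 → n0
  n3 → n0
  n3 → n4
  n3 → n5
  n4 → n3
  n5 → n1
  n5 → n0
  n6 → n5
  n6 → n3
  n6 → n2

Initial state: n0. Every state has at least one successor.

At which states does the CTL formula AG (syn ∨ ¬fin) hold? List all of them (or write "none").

{n0, n1, n3, n4, n5}

States satisfying syn ∨ ¬fin: {n0, n1, n3, n4, n5, n6}.
States satisfying AG (syn ∨ ¬fin): {n0, n1, n3, n4, n5}.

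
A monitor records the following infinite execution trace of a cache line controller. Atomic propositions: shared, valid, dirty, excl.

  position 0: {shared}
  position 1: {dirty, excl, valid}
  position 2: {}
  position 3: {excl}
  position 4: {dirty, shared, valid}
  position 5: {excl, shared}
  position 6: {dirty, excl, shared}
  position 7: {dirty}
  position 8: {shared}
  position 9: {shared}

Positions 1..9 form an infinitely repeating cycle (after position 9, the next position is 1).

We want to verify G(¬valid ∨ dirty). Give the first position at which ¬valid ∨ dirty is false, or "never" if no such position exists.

¬valid ∨ dirty holds at every position 0..9, and those are all the positions the trace ever visits, so the invariant G(¬valid ∨ dirty) is never violated.

never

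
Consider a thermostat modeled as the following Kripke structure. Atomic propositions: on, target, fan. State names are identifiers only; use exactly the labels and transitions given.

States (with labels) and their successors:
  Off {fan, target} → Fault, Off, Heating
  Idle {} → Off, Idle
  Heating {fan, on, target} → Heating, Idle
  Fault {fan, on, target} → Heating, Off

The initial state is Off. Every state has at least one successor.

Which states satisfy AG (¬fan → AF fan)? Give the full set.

none

States satisfying ¬fan → AF fan: {Off, Heating, Fault}.
States satisfying AG (¬fan → AF fan): ∅.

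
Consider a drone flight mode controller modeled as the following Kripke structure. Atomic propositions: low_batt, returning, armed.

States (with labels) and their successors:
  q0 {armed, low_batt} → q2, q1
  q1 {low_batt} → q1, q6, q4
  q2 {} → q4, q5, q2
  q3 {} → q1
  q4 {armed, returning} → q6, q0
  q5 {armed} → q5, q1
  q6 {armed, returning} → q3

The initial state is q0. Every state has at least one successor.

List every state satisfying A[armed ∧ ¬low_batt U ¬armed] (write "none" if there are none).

{q1, q2, q3, q6}

States satisfying armed ∧ ¬low_batt: {q4, q5, q6}.
States satisfying ¬armed: {q1, q2, q3}.
States satisfying A[armed ∧ ¬low_batt U ¬armed]: {q1, q2, q3, q6}.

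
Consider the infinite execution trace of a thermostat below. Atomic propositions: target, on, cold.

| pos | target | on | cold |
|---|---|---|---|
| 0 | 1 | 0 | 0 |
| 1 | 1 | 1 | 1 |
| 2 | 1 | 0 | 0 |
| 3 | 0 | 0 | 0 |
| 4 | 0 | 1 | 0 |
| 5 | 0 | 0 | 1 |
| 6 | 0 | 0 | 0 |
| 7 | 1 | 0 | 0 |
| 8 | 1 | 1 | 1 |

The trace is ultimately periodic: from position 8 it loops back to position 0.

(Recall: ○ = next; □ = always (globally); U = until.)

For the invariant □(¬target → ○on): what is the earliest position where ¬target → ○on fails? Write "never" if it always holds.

Check ¬target → ○on at each position in order: 0 ✓, 1 ✓, 2 ✓, 3 ✓.
At position 4 the labels are {on} and the next position 5 has {cold}, so ¬target → ○on is false there. This is the first violation.

4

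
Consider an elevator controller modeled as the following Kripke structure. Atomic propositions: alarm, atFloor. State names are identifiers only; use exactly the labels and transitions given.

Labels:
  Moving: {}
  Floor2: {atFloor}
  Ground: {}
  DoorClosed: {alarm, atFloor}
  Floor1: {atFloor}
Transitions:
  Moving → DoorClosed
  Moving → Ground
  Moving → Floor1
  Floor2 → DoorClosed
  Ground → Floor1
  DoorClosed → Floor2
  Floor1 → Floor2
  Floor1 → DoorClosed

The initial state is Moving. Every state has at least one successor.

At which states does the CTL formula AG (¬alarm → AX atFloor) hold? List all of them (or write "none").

{Floor2, Ground, DoorClosed, Floor1}

States satisfying ¬alarm → AX atFloor: {Floor2, Ground, DoorClosed, Floor1}.
States satisfying AG (¬alarm → AX atFloor): {Floor2, Ground, DoorClosed, Floor1}.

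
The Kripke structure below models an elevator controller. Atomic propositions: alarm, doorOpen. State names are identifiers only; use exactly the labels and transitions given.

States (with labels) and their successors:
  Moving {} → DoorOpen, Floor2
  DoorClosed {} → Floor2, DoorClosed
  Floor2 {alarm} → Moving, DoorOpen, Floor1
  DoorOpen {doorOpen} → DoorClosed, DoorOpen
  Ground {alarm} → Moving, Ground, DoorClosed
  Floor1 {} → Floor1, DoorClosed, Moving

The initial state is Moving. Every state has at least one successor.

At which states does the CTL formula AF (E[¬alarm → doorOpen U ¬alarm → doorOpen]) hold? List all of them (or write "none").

{Moving, Floor2, DoorOpen, Ground}

States satisfying E[¬alarm → doorOpen U ¬alarm → doorOpen]: {Floor2, DoorOpen, Ground}.
States satisfying AF (E[¬alarm → doorOpen U ¬alarm → doorOpen]): {Moving, Floor2, DoorOpen, Ground}.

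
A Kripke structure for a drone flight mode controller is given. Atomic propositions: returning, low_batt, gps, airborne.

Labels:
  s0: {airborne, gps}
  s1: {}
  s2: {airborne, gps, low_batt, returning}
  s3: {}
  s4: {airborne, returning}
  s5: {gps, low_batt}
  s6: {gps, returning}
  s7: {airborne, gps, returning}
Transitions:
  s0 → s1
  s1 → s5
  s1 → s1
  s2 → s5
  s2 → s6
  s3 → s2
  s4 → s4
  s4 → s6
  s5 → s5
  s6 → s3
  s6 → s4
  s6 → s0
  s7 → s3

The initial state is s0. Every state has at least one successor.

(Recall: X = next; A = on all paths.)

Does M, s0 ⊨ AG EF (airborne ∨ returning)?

States satisfying EF (airborne ∨ returning): {s0, s2, s3, s4, s6, s7}.
States satisfying AG EF (airborne ∨ returning): ∅.
s1 is reachable from s0 and violates EF (airborne ∨ returning), so AG fails at s0.
s0 ∉ Sat(AG EF (airborne ∨ returning)).

Does not hold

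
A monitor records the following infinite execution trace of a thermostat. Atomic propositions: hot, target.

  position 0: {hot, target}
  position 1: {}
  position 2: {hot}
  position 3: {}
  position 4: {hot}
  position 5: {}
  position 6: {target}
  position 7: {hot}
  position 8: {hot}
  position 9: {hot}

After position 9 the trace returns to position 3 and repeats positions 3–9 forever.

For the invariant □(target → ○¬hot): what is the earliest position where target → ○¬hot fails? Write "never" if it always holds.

Check target → ○¬hot at each position in order: 0 ✓, 1 ✓, 2 ✓, 3 ✓, 4 ✓, 5 ✓.
At position 6 the labels are {target} and the next position 7 has {hot}, so target → ○¬hot is false there. This is the first violation.

6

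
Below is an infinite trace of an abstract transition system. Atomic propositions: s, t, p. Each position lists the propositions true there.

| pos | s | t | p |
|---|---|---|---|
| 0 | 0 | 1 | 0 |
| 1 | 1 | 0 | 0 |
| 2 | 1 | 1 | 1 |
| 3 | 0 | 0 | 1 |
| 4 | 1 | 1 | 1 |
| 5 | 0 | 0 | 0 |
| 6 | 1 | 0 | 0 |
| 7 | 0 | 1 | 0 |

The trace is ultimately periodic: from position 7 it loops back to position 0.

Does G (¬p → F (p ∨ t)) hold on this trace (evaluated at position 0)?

Yes

¬p → F (p ∨ t) holds at every position 0..7, and those are all positions ever visited, so G (¬p → F (p ∨ t)) holds.
Positions where ¬p holds: 0, 1, 5, 6, 7.
Check F (p ∨ t) at each: 0→ok, 1→ok, 5→ok, 6→ok, 7→ok.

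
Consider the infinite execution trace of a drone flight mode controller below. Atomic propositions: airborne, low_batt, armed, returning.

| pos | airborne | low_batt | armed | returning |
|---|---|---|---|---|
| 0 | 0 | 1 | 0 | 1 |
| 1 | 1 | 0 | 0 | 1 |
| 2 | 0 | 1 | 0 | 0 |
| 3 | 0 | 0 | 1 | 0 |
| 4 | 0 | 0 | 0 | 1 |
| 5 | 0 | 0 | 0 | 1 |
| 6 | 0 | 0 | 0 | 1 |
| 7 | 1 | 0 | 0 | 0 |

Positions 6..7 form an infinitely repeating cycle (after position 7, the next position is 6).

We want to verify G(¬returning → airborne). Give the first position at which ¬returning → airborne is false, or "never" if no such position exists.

2

Check ¬returning → airborne at each position in order: 0 ✓, 1 ✓.
At position 2 the labels are {low_batt}, so ¬returning → airborne is false there. This is the first violation.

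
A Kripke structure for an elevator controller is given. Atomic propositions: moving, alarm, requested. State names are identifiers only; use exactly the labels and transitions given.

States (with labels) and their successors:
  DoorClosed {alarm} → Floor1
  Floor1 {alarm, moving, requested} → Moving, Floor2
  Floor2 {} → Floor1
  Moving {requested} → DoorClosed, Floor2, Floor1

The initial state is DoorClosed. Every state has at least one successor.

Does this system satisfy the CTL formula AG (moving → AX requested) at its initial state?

Does not hold

States satisfying moving → AX requested: {DoorClosed, Floor2, Moving}.
States satisfying AG (moving → AX requested): ∅.
Floor1 is reachable from DoorClosed and violates moving → AX requested, so AG fails at DoorClosed.
DoorClosed ∉ Sat(AG (moving → AX requested)).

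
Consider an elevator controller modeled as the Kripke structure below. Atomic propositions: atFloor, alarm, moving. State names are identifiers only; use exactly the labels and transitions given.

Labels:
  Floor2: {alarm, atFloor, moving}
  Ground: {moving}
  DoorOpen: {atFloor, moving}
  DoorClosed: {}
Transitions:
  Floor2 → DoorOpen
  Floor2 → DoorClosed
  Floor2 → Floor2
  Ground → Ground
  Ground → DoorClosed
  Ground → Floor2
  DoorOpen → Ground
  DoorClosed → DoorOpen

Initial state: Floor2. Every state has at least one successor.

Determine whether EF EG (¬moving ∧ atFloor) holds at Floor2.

States satisfying EG (¬moving ∧ atFloor): ∅.
States satisfying EF EG (¬moving ∧ atFloor): ∅.
No suitable path/successor from Floor2 witnesses the formula.
Floor2 ∉ Sat(EF EG (¬moving ∧ atFloor)).

No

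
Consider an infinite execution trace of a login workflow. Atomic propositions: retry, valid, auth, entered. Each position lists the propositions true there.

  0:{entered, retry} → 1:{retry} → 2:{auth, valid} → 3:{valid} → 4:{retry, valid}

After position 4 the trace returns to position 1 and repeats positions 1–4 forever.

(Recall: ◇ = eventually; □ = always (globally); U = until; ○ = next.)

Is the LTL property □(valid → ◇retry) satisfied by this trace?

valid → ◇retry holds at every position 0..4, and those are all positions ever visited, so □(valid → ◇retry) holds.
Positions where valid holds: 2, 3, 4.
Check ◇retry at each: 2→ok, 3→ok, 4→ok.

Satisfied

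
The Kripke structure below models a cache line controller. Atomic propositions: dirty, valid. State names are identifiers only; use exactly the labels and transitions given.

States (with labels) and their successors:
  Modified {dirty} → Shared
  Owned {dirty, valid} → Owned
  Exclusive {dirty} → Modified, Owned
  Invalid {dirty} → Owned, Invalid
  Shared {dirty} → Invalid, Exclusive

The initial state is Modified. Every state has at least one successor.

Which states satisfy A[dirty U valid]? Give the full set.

States satisfying dirty: {Modified, Owned, Exclusive, Invalid, Shared}.
States satisfying valid: {Owned}.
States satisfying A[dirty U valid]: {Owned}.

{Owned}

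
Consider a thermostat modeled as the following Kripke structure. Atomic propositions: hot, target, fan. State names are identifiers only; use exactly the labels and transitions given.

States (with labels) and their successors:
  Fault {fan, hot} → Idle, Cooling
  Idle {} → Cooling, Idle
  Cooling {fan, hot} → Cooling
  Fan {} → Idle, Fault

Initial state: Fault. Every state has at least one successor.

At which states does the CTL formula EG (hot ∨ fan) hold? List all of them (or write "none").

{Fault, Cooling}

States satisfying hot ∨ fan: {Fault, Cooling}.
States satisfying EG (hot ∨ fan): {Fault, Cooling}.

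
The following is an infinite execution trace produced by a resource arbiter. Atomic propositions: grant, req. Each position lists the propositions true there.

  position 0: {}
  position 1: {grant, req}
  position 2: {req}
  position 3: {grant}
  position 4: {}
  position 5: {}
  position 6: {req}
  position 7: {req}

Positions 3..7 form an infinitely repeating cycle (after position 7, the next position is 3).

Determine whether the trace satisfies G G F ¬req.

G F ¬req holds at every position 0..7, and those are all positions ever visited, so G G F ¬req holds.

Yes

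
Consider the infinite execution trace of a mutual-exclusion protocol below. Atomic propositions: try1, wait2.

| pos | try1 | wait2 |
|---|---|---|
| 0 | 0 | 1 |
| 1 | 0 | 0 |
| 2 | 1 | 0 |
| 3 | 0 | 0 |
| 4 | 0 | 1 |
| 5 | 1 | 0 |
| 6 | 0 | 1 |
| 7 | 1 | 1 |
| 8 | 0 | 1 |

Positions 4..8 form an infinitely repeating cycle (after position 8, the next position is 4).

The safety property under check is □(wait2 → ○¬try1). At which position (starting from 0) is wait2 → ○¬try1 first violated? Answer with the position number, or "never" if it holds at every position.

4

Check wait2 → ○¬try1 at each position in order: 0 ✓, 1 ✓, 2 ✓, 3 ✓.
At position 4 the labels are {wait2} and the next position 5 has {try1}, so wait2 → ○¬try1 is false there. This is the first violation.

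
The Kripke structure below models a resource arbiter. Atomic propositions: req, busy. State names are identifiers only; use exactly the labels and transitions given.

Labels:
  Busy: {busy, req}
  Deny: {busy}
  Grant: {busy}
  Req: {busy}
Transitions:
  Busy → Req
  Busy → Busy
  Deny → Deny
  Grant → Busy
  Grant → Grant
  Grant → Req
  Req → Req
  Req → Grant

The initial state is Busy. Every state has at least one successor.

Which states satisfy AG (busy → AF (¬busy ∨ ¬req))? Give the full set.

{Deny}

States satisfying busy → AF (¬busy ∨ ¬req): {Deny, Grant, Req}.
States satisfying AG (busy → AF (¬busy ∨ ¬req)): {Deny}.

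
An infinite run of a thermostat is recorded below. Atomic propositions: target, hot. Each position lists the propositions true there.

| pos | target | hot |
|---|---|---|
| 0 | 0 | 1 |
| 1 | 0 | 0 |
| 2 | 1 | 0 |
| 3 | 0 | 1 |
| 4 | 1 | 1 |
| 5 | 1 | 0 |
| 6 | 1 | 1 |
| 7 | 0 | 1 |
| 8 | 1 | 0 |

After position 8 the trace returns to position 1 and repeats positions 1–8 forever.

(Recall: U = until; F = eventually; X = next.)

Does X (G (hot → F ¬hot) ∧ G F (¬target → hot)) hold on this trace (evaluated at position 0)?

Holds

The position after 0 is 1; G (hot → F ¬hot) ∧ G F (¬target → hot) is true there.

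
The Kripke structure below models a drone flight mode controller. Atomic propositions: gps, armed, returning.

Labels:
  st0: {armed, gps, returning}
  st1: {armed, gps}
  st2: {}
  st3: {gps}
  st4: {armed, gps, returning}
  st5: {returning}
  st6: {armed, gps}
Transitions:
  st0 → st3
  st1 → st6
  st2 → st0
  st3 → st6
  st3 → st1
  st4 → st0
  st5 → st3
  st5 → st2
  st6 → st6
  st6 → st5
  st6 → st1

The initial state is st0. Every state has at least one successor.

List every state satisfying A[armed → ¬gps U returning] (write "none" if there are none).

{st0, st2, st4, st5}

States satisfying armed → ¬gps: {st2, st3, st5}.
States satisfying returning: {st0, st4, st5}.
States satisfying A[armed → ¬gps U returning]: {st0, st2, st4, st5}.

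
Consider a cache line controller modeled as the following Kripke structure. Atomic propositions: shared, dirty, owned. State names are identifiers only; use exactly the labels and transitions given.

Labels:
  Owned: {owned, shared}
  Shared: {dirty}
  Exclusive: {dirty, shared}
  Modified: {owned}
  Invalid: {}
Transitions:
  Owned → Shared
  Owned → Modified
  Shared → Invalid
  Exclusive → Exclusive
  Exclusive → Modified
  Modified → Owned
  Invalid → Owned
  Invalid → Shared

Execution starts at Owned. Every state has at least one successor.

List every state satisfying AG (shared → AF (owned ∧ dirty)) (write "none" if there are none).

States satisfying shared → AF (owned ∧ dirty): {Shared, Modified, Invalid}.
States satisfying AG (shared → AF (owned ∧ dirty)): ∅.

none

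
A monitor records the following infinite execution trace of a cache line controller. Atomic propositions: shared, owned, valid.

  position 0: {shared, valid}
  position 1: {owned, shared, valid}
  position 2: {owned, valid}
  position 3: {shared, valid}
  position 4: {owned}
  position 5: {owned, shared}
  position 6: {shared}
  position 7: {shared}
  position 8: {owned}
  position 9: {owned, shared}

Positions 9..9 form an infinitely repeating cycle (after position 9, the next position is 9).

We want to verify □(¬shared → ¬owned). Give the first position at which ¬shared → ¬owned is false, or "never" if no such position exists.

2

Check ¬shared → ¬owned at each position in order: 0 ✓, 1 ✓.
At position 2 the labels are {owned, valid}, so ¬shared → ¬owned is false there. This is the first violation.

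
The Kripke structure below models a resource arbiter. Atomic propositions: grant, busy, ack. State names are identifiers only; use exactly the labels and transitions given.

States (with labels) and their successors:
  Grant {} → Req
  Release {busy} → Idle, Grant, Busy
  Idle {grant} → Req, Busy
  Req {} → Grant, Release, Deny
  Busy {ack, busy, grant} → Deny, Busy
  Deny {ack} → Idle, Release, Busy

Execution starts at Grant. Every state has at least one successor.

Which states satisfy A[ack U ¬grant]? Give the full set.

{Grant, Release, Req, Deny}

States satisfying ack: {Busy, Deny}.
States satisfying ¬grant: {Grant, Release, Req, Deny}.
States satisfying A[ack U ¬grant]: {Grant, Release, Req, Deny}.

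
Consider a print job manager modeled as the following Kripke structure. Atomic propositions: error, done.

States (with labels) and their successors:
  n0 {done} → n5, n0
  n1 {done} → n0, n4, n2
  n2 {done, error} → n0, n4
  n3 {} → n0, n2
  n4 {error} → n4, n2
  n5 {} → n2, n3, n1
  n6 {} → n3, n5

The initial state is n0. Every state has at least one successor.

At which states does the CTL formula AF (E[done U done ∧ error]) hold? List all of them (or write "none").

States satisfying E[done U done ∧ error]: {n1, n2}.
States satisfying AF (E[done U done ∧ error]): {n1, n2}.

{n1, n2}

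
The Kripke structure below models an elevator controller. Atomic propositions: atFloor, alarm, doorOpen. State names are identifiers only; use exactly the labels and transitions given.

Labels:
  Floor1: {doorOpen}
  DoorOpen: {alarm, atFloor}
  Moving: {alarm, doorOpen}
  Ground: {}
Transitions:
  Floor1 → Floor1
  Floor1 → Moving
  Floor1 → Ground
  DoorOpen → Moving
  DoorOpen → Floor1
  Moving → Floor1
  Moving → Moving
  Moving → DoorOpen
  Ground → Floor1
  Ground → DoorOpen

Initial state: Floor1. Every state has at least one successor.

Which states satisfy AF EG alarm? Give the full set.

{DoorOpen, Moving}

States satisfying EG alarm: {DoorOpen, Moving}.
States satisfying AF EG alarm: {DoorOpen, Moving}.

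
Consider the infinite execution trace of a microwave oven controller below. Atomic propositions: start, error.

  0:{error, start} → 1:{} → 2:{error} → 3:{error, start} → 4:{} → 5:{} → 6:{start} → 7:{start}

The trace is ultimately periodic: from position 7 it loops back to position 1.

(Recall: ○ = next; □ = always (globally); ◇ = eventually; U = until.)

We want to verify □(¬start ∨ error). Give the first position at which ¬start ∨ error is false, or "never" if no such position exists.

6

Check ¬start ∨ error at each position in order: 0 ✓, 1 ✓, 2 ✓, 3 ✓, 4 ✓, 5 ✓.
At position 6 the labels are {start}, so ¬start ∨ error is false there. This is the first violation.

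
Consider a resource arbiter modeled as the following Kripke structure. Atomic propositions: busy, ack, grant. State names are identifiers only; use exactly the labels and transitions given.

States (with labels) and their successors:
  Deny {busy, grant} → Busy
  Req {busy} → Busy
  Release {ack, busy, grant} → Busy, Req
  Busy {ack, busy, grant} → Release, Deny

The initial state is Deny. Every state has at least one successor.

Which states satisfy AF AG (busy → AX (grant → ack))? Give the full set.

none

States satisfying AG (busy → AX (grant → ack)): ∅.
States satisfying AF AG (busy → AX (grant → ack)): ∅.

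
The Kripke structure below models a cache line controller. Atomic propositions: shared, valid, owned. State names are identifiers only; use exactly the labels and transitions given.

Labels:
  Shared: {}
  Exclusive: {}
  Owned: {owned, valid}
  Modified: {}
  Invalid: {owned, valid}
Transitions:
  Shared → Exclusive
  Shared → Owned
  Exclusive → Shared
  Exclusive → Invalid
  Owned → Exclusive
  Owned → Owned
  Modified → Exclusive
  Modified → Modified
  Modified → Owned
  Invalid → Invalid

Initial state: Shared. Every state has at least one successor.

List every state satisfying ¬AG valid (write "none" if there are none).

{Shared, Exclusive, Owned, Modified}

States satisfying valid: {Owned, Invalid}.
States satisfying AG valid: {Invalid}.
States satisfying ¬AG valid: {Shared, Exclusive, Owned, Modified}.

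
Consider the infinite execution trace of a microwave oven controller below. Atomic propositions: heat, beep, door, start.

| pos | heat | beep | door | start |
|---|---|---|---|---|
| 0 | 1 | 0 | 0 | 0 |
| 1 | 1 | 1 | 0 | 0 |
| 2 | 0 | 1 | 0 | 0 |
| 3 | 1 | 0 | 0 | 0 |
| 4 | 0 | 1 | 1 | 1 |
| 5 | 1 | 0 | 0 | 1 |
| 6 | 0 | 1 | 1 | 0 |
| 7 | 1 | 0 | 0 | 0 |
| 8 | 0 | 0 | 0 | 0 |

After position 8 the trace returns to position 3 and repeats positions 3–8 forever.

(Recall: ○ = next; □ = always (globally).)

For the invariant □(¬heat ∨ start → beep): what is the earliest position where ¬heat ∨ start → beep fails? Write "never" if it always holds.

5

Check ¬heat ∨ start → beep at each position in order: 0 ✓, 1 ✓, 2 ✓, 3 ✓, 4 ✓.
At position 5 the labels are {heat, start}, so ¬heat ∨ start → beep is false there. This is the first violation.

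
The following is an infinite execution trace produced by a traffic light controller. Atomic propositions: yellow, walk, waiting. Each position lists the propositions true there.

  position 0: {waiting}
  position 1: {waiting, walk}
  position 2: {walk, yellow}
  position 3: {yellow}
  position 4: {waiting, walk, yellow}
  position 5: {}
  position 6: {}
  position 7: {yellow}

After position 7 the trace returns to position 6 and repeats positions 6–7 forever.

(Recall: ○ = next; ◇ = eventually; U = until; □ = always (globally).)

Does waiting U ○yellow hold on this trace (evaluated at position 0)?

Walking from position 0: ○yellow first holds at position 1, and waiting holds at every earlier position along the way, so waiting U ○yellow holds.

Holds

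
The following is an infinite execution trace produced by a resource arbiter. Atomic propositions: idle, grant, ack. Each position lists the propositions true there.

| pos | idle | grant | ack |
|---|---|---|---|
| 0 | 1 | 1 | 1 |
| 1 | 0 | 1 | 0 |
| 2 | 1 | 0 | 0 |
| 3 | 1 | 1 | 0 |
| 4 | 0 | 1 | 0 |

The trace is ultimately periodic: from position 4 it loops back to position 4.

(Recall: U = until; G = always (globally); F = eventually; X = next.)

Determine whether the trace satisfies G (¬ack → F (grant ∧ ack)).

¬ack → F (grant ∧ ack) must hold at every position from 0 onward. It fails at position 1, so G (¬ack → F (grant ∧ ack)) is false.
Positions where ¬ack holds: 1, 2, 3, 4.
Check F (grant ∧ ack) at each: 1→fails, 2→fails, 3→fails, 4→fails.

Violated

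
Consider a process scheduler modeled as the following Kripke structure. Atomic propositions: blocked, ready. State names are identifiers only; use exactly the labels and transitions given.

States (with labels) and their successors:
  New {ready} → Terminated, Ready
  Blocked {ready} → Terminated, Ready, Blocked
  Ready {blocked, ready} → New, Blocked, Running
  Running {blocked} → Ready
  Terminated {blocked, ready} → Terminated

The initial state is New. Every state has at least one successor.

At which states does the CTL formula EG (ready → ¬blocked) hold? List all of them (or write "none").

{Blocked}

States satisfying ready → ¬blocked: {New, Blocked, Running}.
States satisfying EG (ready → ¬blocked): {Blocked}.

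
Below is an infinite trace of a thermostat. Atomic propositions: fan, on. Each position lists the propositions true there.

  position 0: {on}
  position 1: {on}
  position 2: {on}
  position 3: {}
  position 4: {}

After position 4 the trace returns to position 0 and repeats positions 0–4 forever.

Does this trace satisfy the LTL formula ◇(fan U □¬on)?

fan U □¬on is false at every position 0..4, so it never becomes true and ◇(fan U □¬on) fails.

Does not hold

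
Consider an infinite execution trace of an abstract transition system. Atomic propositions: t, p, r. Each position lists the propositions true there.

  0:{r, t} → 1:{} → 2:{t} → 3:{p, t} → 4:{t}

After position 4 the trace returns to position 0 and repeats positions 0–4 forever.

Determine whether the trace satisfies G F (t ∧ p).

Holds

F (t ∧ p) holds at every position 0..4, and those are all positions ever visited, so G F (t ∧ p) holds.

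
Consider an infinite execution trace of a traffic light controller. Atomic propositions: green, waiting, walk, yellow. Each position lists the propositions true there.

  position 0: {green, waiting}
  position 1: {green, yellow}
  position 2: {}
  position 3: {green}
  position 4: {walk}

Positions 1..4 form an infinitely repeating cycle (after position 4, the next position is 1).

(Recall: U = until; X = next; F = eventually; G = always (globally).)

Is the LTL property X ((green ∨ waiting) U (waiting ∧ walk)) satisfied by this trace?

No

The position after 0 is 1; (green ∨ waiting) U (waiting ∧ walk) is false there.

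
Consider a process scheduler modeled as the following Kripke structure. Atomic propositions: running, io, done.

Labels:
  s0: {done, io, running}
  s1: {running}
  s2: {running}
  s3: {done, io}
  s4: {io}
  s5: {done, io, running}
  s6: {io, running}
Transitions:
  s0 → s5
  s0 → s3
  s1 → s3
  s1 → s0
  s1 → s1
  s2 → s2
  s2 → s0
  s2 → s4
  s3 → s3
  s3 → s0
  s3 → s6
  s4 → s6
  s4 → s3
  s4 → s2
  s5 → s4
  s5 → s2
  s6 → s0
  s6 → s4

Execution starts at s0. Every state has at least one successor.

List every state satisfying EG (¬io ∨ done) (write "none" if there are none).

States satisfying ¬io ∨ done: {s0, s1, s2, s3, s5}.
States satisfying EG (¬io ∨ done): {s0, s1, s2, s3, s5}.

{s0, s1, s2, s3, s5}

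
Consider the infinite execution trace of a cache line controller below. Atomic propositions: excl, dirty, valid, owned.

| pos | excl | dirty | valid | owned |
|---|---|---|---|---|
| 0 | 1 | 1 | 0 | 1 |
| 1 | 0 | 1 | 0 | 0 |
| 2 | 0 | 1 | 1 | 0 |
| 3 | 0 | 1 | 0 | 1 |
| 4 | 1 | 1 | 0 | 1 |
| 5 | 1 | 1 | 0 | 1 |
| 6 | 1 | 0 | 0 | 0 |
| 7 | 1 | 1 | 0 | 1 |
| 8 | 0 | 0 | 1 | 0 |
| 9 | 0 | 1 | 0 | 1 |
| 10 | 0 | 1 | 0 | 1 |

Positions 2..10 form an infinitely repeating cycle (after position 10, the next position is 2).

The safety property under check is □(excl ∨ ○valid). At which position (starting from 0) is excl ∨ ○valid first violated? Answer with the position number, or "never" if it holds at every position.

Check excl ∨ ○valid at each position in order: 0 ✓, 1 ✓.
At position 2 the labels are {dirty, valid} and the next position 3 has {dirty, owned}, so excl ∨ ○valid is false there. This is the first violation.

2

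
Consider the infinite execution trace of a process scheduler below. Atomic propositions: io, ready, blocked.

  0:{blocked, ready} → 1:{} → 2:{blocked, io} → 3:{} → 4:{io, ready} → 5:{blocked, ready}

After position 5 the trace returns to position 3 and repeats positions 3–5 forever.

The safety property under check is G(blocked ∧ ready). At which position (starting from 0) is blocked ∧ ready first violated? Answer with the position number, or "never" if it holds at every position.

Check blocked ∧ ready at each position in order: 0 ✓.
At position 1 the labels are {}, so blocked ∧ ready is false there. This is the first violation.

1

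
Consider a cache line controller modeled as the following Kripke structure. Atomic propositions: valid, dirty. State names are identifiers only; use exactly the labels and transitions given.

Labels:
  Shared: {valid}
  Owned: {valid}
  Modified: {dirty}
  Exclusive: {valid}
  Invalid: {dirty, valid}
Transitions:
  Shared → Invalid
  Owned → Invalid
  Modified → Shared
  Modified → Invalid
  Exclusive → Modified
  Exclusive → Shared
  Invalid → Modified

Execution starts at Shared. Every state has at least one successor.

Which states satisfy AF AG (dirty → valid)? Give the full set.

States satisfying AG (dirty → valid): ∅.
States satisfying AF AG (dirty → valid): ∅.

none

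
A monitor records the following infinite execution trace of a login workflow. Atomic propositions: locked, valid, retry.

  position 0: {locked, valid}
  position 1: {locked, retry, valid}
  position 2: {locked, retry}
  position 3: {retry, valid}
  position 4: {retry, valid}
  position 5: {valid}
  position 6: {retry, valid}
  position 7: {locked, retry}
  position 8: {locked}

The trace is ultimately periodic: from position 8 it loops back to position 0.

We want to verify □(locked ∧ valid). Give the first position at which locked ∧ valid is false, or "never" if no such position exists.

Check locked ∧ valid at each position in order: 0 ✓, 1 ✓.
At position 2 the labels are {locked, retry}, so locked ∧ valid is false there. This is the first violation.

2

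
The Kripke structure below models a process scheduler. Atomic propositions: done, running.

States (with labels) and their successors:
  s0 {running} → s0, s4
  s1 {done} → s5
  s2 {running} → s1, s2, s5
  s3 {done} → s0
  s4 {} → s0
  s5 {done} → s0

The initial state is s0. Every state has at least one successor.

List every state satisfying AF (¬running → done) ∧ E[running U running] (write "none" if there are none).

States satisfying ¬running → done: {s0, s1, s2, s3, s5}.
States satisfying AF (¬running → done): {s0, s1, s2, s3, s4, s5}.
States satisfying running: {s0, s2}.
States satisfying E[running U running]: {s0, s2}.
States satisfying AF (¬running → done) ∧ E[running U running]: {s0, s2}.

{s0, s2}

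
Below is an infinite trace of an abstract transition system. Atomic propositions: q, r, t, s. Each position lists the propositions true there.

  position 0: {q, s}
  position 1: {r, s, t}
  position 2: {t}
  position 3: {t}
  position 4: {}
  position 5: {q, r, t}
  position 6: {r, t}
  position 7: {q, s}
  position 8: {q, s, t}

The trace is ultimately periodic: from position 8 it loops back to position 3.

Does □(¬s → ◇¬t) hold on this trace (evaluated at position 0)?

Holds

¬s → ◇¬t holds at every position 0..8, and those are all positions ever visited, so □(¬s → ◇¬t) holds.
Positions where ¬s holds: 2, 3, 4, 5, 6.
Check ◇¬t at each: 2→ok, 3→ok, 4→ok, 5→ok, 6→ok.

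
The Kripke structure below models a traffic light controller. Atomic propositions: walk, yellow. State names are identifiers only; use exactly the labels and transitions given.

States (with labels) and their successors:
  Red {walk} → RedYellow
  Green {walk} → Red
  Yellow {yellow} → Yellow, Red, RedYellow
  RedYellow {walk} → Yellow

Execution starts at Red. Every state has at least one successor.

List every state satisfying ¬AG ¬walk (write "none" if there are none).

{Red, Green, Yellow, RedYellow}

States satisfying ¬walk: {Yellow}.
States satisfying AG ¬walk: ∅.
States satisfying ¬AG ¬walk: {Red, Green, Yellow, RedYellow}.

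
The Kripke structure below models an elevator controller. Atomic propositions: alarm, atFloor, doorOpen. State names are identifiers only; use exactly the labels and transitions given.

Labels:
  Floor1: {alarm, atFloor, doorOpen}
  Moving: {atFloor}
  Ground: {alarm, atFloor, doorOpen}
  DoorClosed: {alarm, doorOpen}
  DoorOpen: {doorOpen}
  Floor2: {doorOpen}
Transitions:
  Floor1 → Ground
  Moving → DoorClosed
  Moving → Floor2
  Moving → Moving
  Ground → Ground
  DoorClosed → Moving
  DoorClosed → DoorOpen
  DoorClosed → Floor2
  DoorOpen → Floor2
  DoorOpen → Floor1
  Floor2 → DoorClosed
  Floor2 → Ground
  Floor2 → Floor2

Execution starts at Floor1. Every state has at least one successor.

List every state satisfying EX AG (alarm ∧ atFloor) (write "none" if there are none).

States satisfying AG (alarm ∧ atFloor): {Floor1, Ground}.
States satisfying EX AG (alarm ∧ atFloor): {Floor1, Ground, DoorOpen, Floor2}.

{Floor1, Ground, DoorOpen, Floor2}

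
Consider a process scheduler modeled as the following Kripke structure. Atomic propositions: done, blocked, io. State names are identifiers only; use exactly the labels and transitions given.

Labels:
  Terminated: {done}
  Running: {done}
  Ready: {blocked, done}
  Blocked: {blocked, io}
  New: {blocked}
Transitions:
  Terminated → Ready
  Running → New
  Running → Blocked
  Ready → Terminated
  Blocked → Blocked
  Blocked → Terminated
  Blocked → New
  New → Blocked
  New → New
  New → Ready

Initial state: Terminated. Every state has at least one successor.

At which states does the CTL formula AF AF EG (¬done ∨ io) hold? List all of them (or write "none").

{Running, Blocked, New}

States satisfying AF EG (¬done ∨ io): {Running, Blocked, New}.
States satisfying AF AF EG (¬done ∨ io): {Running, Blocked, New}.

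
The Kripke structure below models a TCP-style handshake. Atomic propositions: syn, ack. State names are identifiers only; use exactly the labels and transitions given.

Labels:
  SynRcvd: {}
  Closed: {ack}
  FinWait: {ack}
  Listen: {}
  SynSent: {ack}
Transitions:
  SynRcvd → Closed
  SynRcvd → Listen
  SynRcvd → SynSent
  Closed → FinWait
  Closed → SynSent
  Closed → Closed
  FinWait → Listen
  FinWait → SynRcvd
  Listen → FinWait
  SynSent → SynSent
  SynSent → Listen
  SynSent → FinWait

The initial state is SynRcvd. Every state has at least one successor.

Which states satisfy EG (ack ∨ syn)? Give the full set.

{Closed, SynSent}

States satisfying ack ∨ syn: {Closed, FinWait, SynSent}.
States satisfying EG (ack ∨ syn): {Closed, SynSent}.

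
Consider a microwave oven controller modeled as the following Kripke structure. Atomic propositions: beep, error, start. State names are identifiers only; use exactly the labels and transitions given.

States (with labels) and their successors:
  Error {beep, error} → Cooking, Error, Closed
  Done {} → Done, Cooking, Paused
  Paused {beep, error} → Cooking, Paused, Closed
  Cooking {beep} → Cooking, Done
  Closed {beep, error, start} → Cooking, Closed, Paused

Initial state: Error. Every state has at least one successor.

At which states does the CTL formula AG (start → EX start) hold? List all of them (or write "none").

States satisfying start → EX start: {Error, Done, Paused, Cooking, Closed}.
States satisfying AG (start → EX start): {Error, Done, Paused, Cooking, Closed}.

{Error, Done, Paused, Cooking, Closed}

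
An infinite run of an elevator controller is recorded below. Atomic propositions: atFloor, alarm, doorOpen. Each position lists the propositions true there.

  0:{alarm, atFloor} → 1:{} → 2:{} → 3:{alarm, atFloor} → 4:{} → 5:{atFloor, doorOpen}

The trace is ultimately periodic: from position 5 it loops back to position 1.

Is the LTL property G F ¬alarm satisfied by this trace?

F ¬alarm holds at every position 0..5, and those are all positions ever visited, so G F ¬alarm holds.

Yes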